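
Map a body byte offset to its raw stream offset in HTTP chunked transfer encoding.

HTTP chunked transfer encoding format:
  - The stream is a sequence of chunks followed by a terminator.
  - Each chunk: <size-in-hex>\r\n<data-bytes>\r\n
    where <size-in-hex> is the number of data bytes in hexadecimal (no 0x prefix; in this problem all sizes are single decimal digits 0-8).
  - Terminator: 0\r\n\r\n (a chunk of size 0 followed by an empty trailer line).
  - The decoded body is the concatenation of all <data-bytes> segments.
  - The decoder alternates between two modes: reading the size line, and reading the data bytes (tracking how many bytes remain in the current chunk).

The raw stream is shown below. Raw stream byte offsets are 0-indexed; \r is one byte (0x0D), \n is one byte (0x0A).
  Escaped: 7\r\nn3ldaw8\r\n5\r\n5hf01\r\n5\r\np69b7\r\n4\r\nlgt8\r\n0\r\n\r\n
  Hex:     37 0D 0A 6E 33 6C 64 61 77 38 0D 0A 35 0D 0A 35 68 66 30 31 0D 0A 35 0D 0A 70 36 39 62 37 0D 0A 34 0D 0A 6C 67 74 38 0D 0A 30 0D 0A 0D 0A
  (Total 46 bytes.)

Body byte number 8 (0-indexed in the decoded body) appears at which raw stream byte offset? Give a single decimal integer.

Answer: 16

Derivation:
Chunk 1: stream[0..1]='7' size=0x7=7, data at stream[3..10]='n3ldaw8' -> body[0..7], body so far='n3ldaw8'
Chunk 2: stream[12..13]='5' size=0x5=5, data at stream[15..20]='5hf01' -> body[7..12], body so far='n3ldaw85hf01'
Chunk 3: stream[22..23]='5' size=0x5=5, data at stream[25..30]='p69b7' -> body[12..17], body so far='n3ldaw85hf01p69b7'
Chunk 4: stream[32..33]='4' size=0x4=4, data at stream[35..39]='lgt8' -> body[17..21], body so far='n3ldaw85hf01p69b7lgt8'
Chunk 5: stream[41..42]='0' size=0 (terminator). Final body='n3ldaw85hf01p69b7lgt8' (21 bytes)
Body byte 8 at stream offset 16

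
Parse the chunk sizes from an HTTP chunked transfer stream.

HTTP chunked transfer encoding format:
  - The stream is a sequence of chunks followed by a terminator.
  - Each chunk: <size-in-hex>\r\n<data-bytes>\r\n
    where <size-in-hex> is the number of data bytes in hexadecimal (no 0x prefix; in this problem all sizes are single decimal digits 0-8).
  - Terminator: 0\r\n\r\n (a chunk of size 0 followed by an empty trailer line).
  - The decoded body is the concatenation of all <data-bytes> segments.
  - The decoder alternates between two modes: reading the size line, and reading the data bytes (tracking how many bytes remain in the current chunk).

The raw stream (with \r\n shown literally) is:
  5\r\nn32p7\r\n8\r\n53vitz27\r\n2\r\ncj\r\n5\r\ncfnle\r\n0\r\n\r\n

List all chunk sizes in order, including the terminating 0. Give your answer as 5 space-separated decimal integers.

Chunk 1: stream[0..1]='5' size=0x5=5, data at stream[3..8]='n32p7' -> body[0..5], body so far='n32p7'
Chunk 2: stream[10..11]='8' size=0x8=8, data at stream[13..21]='53vitz27' -> body[5..13], body so far='n32p753vitz27'
Chunk 3: stream[23..24]='2' size=0x2=2, data at stream[26..28]='cj' -> body[13..15], body so far='n32p753vitz27cj'
Chunk 4: stream[30..31]='5' size=0x5=5, data at stream[33..38]='cfnle' -> body[15..20], body so far='n32p753vitz27cjcfnle'
Chunk 5: stream[40..41]='0' size=0 (terminator). Final body='n32p753vitz27cjcfnle' (20 bytes)

Answer: 5 8 2 5 0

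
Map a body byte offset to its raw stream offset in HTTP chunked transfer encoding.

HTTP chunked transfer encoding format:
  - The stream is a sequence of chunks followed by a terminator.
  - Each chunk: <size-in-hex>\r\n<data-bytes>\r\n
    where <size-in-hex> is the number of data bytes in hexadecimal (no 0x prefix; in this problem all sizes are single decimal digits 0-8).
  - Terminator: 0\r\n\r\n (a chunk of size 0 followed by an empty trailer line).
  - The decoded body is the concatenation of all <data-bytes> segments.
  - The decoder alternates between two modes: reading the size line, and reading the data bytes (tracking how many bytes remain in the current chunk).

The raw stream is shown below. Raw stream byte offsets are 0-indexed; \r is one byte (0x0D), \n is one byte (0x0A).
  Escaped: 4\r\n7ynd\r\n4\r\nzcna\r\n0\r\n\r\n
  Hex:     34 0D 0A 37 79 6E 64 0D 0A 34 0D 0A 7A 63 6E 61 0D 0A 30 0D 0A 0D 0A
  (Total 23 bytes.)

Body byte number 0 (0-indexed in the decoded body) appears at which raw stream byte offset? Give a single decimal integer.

Answer: 3

Derivation:
Chunk 1: stream[0..1]='4' size=0x4=4, data at stream[3..7]='7ynd' -> body[0..4], body so far='7ynd'
Chunk 2: stream[9..10]='4' size=0x4=4, data at stream[12..16]='zcna' -> body[4..8], body so far='7yndzcna'
Chunk 3: stream[18..19]='0' size=0 (terminator). Final body='7yndzcna' (8 bytes)
Body byte 0 at stream offset 3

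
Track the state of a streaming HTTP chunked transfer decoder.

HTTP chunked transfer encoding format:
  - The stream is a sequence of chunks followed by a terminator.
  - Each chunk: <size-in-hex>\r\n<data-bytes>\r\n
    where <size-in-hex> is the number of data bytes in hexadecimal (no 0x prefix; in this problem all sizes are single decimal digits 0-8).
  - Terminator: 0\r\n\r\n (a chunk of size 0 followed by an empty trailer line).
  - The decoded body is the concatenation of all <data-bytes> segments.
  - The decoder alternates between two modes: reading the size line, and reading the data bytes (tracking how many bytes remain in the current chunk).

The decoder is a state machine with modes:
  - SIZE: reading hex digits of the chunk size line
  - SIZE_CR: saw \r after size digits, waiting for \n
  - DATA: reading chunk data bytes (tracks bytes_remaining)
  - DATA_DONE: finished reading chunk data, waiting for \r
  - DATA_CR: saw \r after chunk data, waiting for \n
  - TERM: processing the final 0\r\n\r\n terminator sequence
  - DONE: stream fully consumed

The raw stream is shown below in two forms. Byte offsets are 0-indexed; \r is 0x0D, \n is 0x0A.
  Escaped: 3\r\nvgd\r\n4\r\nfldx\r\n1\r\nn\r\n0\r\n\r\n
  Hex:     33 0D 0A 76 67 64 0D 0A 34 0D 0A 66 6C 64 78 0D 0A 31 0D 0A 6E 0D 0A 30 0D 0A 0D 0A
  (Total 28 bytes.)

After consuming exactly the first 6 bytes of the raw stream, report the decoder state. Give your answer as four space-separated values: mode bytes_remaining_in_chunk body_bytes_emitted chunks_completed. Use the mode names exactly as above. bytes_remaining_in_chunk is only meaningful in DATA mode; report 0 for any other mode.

Byte 0 = '3': mode=SIZE remaining=0 emitted=0 chunks_done=0
Byte 1 = 0x0D: mode=SIZE_CR remaining=0 emitted=0 chunks_done=0
Byte 2 = 0x0A: mode=DATA remaining=3 emitted=0 chunks_done=0
Byte 3 = 'v': mode=DATA remaining=2 emitted=1 chunks_done=0
Byte 4 = 'g': mode=DATA remaining=1 emitted=2 chunks_done=0
Byte 5 = 'd': mode=DATA_DONE remaining=0 emitted=3 chunks_done=0

Answer: DATA_DONE 0 3 0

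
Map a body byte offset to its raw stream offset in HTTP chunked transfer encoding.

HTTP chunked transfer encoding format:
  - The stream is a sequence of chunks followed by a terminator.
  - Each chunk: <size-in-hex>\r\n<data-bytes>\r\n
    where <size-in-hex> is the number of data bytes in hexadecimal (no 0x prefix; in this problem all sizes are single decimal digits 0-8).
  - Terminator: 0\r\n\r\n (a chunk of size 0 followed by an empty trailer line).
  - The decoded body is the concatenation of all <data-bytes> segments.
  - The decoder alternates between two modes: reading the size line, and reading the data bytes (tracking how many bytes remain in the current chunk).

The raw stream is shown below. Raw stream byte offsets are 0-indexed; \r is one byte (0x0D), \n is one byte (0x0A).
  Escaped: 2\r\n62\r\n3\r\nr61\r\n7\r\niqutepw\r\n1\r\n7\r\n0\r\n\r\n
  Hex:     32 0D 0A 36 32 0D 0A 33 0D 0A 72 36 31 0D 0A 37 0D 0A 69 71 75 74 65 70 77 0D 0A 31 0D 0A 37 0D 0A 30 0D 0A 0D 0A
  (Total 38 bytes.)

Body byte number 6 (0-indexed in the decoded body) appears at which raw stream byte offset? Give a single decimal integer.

Chunk 1: stream[0..1]='2' size=0x2=2, data at stream[3..5]='62' -> body[0..2], body so far='62'
Chunk 2: stream[7..8]='3' size=0x3=3, data at stream[10..13]='r61' -> body[2..5], body so far='62r61'
Chunk 3: stream[15..16]='7' size=0x7=7, data at stream[18..25]='iqutepw' -> body[5..12], body so far='62r61iqutepw'
Chunk 4: stream[27..28]='1' size=0x1=1, data at stream[30..31]='7' -> body[12..13], body so far='62r61iqutepw7'
Chunk 5: stream[33..34]='0' size=0 (terminator). Final body='62r61iqutepw7' (13 bytes)
Body byte 6 at stream offset 19

Answer: 19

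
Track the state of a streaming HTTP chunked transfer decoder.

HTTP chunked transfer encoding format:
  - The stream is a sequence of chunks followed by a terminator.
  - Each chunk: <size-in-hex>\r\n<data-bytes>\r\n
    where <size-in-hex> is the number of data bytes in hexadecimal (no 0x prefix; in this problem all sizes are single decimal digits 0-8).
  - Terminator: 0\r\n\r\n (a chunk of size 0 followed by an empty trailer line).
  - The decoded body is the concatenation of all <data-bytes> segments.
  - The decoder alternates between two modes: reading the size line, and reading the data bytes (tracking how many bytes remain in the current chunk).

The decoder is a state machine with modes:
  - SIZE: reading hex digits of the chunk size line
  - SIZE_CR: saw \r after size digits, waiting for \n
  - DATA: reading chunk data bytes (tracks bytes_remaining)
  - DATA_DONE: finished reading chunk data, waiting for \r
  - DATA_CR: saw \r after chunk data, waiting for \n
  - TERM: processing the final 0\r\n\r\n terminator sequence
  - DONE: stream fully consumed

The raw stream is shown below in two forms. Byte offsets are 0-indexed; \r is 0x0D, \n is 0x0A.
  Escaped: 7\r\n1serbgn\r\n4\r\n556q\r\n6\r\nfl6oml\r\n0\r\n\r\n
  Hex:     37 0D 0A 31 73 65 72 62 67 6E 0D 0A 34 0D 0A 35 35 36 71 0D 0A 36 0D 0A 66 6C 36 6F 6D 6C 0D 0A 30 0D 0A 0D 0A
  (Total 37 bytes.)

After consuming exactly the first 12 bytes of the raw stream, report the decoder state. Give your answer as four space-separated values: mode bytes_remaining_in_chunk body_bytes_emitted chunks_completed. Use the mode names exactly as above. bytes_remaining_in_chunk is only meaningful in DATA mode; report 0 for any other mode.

Byte 0 = '7': mode=SIZE remaining=0 emitted=0 chunks_done=0
Byte 1 = 0x0D: mode=SIZE_CR remaining=0 emitted=0 chunks_done=0
Byte 2 = 0x0A: mode=DATA remaining=7 emitted=0 chunks_done=0
Byte 3 = '1': mode=DATA remaining=6 emitted=1 chunks_done=0
Byte 4 = 's': mode=DATA remaining=5 emitted=2 chunks_done=0
Byte 5 = 'e': mode=DATA remaining=4 emitted=3 chunks_done=0
Byte 6 = 'r': mode=DATA remaining=3 emitted=4 chunks_done=0
Byte 7 = 'b': mode=DATA remaining=2 emitted=5 chunks_done=0
Byte 8 = 'g': mode=DATA remaining=1 emitted=6 chunks_done=0
Byte 9 = 'n': mode=DATA_DONE remaining=0 emitted=7 chunks_done=0
Byte 10 = 0x0D: mode=DATA_CR remaining=0 emitted=7 chunks_done=0
Byte 11 = 0x0A: mode=SIZE remaining=0 emitted=7 chunks_done=1

Answer: SIZE 0 7 1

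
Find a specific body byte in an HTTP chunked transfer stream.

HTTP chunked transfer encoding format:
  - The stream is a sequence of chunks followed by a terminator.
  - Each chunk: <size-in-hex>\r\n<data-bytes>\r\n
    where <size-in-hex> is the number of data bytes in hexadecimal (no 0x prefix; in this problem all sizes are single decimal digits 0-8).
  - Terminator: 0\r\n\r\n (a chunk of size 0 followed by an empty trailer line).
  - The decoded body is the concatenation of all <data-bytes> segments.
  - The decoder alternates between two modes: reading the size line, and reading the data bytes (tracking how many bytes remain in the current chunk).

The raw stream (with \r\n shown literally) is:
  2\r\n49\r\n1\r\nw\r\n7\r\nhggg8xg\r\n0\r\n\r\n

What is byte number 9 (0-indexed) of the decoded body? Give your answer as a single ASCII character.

Answer: g

Derivation:
Chunk 1: stream[0..1]='2' size=0x2=2, data at stream[3..5]='49' -> body[0..2], body so far='49'
Chunk 2: stream[7..8]='1' size=0x1=1, data at stream[10..11]='w' -> body[2..3], body so far='49w'
Chunk 3: stream[13..14]='7' size=0x7=7, data at stream[16..23]='hggg8xg' -> body[3..10], body so far='49whggg8xg'
Chunk 4: stream[25..26]='0' size=0 (terminator). Final body='49whggg8xg' (10 bytes)
Body byte 9 = 'g'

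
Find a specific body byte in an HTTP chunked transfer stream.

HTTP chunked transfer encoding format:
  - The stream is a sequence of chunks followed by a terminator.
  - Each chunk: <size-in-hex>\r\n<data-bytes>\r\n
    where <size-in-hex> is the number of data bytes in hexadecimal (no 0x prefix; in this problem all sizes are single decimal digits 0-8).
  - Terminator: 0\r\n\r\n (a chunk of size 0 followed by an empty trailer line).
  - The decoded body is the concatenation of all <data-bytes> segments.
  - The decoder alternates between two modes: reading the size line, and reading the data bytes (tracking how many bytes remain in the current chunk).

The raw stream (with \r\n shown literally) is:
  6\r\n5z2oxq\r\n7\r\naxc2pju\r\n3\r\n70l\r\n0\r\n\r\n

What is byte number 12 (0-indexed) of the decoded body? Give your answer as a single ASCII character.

Chunk 1: stream[0..1]='6' size=0x6=6, data at stream[3..9]='5z2oxq' -> body[0..6], body so far='5z2oxq'
Chunk 2: stream[11..12]='7' size=0x7=7, data at stream[14..21]='axc2pju' -> body[6..13], body so far='5z2oxqaxc2pju'
Chunk 3: stream[23..24]='3' size=0x3=3, data at stream[26..29]='70l' -> body[13..16], body so far='5z2oxqaxc2pju70l'
Chunk 4: stream[31..32]='0' size=0 (terminator). Final body='5z2oxqaxc2pju70l' (16 bytes)
Body byte 12 = 'u'

Answer: u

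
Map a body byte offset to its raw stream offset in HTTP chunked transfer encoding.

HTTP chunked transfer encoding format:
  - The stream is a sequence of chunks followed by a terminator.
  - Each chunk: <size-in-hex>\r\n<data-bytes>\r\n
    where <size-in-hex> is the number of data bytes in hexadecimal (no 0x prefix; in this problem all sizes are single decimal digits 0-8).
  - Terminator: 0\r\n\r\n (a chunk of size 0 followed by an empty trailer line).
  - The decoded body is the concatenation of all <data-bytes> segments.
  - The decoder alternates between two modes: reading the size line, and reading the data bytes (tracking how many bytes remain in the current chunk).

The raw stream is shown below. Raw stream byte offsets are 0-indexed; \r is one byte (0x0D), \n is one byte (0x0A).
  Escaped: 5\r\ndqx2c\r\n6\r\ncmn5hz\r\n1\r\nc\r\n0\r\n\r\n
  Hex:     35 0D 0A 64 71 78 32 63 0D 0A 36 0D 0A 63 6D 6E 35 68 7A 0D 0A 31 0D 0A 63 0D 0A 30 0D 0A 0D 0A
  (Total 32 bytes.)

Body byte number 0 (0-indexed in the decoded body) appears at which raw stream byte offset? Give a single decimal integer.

Chunk 1: stream[0..1]='5' size=0x5=5, data at stream[3..8]='dqx2c' -> body[0..5], body so far='dqx2c'
Chunk 2: stream[10..11]='6' size=0x6=6, data at stream[13..19]='cmn5hz' -> body[5..11], body so far='dqx2ccmn5hz'
Chunk 3: stream[21..22]='1' size=0x1=1, data at stream[24..25]='c' -> body[11..12], body so far='dqx2ccmn5hzc'
Chunk 4: stream[27..28]='0' size=0 (terminator). Final body='dqx2ccmn5hzc' (12 bytes)
Body byte 0 at stream offset 3

Answer: 3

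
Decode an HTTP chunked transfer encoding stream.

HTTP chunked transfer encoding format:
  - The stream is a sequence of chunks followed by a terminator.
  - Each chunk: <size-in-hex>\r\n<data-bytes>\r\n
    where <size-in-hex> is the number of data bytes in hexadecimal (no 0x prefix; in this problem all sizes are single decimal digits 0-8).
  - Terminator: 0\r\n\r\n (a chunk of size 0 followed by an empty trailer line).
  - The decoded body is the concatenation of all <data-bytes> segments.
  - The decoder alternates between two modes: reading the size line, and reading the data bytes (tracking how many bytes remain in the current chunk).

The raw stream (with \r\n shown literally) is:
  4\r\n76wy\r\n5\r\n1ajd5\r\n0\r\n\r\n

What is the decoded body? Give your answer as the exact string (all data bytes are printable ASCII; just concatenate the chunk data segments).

Chunk 1: stream[0..1]='4' size=0x4=4, data at stream[3..7]='76wy' -> body[0..4], body so far='76wy'
Chunk 2: stream[9..10]='5' size=0x5=5, data at stream[12..17]='1ajd5' -> body[4..9], body so far='76wy1ajd5'
Chunk 3: stream[19..20]='0' size=0 (terminator). Final body='76wy1ajd5' (9 bytes)

Answer: 76wy1ajd5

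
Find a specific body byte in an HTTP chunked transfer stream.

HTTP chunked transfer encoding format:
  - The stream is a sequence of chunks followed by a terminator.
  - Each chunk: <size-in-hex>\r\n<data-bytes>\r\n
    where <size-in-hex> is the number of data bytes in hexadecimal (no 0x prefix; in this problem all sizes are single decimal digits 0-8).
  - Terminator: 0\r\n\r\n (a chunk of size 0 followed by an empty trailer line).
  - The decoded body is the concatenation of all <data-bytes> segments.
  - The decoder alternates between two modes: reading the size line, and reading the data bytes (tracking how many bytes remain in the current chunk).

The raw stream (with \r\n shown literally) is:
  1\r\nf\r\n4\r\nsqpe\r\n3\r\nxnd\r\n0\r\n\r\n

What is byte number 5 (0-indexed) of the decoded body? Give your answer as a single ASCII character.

Chunk 1: stream[0..1]='1' size=0x1=1, data at stream[3..4]='f' -> body[0..1], body so far='f'
Chunk 2: stream[6..7]='4' size=0x4=4, data at stream[9..13]='sqpe' -> body[1..5], body so far='fsqpe'
Chunk 3: stream[15..16]='3' size=0x3=3, data at stream[18..21]='xnd' -> body[5..8], body so far='fsqpexnd'
Chunk 4: stream[23..24]='0' size=0 (terminator). Final body='fsqpexnd' (8 bytes)
Body byte 5 = 'x'

Answer: x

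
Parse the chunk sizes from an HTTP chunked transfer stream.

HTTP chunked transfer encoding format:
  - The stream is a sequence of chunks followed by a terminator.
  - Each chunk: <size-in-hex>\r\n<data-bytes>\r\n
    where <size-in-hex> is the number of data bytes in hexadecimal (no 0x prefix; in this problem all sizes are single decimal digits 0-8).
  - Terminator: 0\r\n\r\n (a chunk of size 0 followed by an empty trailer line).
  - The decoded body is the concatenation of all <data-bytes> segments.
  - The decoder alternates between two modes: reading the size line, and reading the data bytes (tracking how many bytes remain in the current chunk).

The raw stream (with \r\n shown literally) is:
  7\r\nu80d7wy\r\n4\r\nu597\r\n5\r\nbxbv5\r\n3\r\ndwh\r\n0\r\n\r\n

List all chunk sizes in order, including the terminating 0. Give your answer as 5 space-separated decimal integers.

Answer: 7 4 5 3 0

Derivation:
Chunk 1: stream[0..1]='7' size=0x7=7, data at stream[3..10]='u80d7wy' -> body[0..7], body so far='u80d7wy'
Chunk 2: stream[12..13]='4' size=0x4=4, data at stream[15..19]='u597' -> body[7..11], body so far='u80d7wyu597'
Chunk 3: stream[21..22]='5' size=0x5=5, data at stream[24..29]='bxbv5' -> body[11..16], body so far='u80d7wyu597bxbv5'
Chunk 4: stream[31..32]='3' size=0x3=3, data at stream[34..37]='dwh' -> body[16..19], body so far='u80d7wyu597bxbv5dwh'
Chunk 5: stream[39..40]='0' size=0 (terminator). Final body='u80d7wyu597bxbv5dwh' (19 bytes)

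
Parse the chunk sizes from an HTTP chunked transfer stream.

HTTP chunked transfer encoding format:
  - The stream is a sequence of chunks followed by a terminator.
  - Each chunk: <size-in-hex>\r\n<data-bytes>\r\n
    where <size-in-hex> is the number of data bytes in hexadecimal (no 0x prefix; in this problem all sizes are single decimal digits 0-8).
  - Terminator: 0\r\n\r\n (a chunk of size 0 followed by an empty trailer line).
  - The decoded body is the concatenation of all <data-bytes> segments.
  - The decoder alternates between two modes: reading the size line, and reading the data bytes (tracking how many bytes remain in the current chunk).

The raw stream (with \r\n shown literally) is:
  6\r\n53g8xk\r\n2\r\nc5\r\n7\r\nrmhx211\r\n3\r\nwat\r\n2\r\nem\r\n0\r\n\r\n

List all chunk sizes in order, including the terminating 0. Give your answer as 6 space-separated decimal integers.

Answer: 6 2 7 3 2 0

Derivation:
Chunk 1: stream[0..1]='6' size=0x6=6, data at stream[3..9]='53g8xk' -> body[0..6], body so far='53g8xk'
Chunk 2: stream[11..12]='2' size=0x2=2, data at stream[14..16]='c5' -> body[6..8], body so far='53g8xkc5'
Chunk 3: stream[18..19]='7' size=0x7=7, data at stream[21..28]='rmhx211' -> body[8..15], body so far='53g8xkc5rmhx211'
Chunk 4: stream[30..31]='3' size=0x3=3, data at stream[33..36]='wat' -> body[15..18], body so far='53g8xkc5rmhx211wat'
Chunk 5: stream[38..39]='2' size=0x2=2, data at stream[41..43]='em' -> body[18..20], body so far='53g8xkc5rmhx211watem'
Chunk 6: stream[45..46]='0' size=0 (terminator). Final body='53g8xkc5rmhx211watem' (20 bytes)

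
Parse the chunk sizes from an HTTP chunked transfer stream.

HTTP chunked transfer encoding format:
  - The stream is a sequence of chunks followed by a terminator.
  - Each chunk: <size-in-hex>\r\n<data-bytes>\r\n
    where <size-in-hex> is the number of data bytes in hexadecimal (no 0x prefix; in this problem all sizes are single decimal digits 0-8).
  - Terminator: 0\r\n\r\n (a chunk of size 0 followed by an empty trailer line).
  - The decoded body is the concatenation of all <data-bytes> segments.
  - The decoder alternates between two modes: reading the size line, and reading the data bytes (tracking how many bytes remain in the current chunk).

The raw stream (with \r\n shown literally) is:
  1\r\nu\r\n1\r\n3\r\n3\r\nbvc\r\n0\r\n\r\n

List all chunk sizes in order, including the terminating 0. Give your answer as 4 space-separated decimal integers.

Answer: 1 1 3 0

Derivation:
Chunk 1: stream[0..1]='1' size=0x1=1, data at stream[3..4]='u' -> body[0..1], body so far='u'
Chunk 2: stream[6..7]='1' size=0x1=1, data at stream[9..10]='3' -> body[1..2], body so far='u3'
Chunk 3: stream[12..13]='3' size=0x3=3, data at stream[15..18]='bvc' -> body[2..5], body so far='u3bvc'
Chunk 4: stream[20..21]='0' size=0 (terminator). Final body='u3bvc' (5 bytes)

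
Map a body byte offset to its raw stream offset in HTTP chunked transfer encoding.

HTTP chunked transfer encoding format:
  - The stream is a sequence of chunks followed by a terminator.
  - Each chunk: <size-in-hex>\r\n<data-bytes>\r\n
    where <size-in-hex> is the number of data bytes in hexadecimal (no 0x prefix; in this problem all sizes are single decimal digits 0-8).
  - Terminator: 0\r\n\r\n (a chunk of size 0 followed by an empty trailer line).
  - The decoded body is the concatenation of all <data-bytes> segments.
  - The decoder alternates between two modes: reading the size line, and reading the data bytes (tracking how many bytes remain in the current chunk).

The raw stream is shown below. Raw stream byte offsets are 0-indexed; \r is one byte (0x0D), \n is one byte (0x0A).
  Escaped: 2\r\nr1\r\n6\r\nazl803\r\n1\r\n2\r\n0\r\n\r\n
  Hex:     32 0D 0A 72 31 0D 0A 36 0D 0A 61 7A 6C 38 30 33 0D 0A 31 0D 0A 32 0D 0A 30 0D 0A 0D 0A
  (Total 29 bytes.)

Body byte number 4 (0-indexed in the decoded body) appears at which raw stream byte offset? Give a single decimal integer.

Chunk 1: stream[0..1]='2' size=0x2=2, data at stream[3..5]='r1' -> body[0..2], body so far='r1'
Chunk 2: stream[7..8]='6' size=0x6=6, data at stream[10..16]='azl803' -> body[2..8], body so far='r1azl803'
Chunk 3: stream[18..19]='1' size=0x1=1, data at stream[21..22]='2' -> body[8..9], body so far='r1azl8032'
Chunk 4: stream[24..25]='0' size=0 (terminator). Final body='r1azl8032' (9 bytes)
Body byte 4 at stream offset 12

Answer: 12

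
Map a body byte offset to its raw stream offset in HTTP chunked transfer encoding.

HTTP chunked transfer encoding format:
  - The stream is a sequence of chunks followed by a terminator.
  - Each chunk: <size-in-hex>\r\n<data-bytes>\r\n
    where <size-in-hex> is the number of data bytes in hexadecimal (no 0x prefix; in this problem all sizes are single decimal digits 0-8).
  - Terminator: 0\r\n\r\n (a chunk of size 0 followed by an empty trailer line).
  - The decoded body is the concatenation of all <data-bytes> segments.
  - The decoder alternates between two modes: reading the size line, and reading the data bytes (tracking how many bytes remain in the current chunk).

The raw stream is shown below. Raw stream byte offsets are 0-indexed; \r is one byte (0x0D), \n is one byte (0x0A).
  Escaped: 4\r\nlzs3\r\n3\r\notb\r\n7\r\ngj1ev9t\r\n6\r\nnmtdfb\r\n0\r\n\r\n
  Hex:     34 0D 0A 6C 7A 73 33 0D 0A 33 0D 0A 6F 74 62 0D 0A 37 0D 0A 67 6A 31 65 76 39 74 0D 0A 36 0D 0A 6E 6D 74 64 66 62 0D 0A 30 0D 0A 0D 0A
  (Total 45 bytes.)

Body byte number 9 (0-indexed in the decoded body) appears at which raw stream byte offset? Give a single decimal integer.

Answer: 22

Derivation:
Chunk 1: stream[0..1]='4' size=0x4=4, data at stream[3..7]='lzs3' -> body[0..4], body so far='lzs3'
Chunk 2: stream[9..10]='3' size=0x3=3, data at stream[12..15]='otb' -> body[4..7], body so far='lzs3otb'
Chunk 3: stream[17..18]='7' size=0x7=7, data at stream[20..27]='gj1ev9t' -> body[7..14], body so far='lzs3otbgj1ev9t'
Chunk 4: stream[29..30]='6' size=0x6=6, data at stream[32..38]='nmtdfb' -> body[14..20], body so far='lzs3otbgj1ev9tnmtdfb'
Chunk 5: stream[40..41]='0' size=0 (terminator). Final body='lzs3otbgj1ev9tnmtdfb' (20 bytes)
Body byte 9 at stream offset 22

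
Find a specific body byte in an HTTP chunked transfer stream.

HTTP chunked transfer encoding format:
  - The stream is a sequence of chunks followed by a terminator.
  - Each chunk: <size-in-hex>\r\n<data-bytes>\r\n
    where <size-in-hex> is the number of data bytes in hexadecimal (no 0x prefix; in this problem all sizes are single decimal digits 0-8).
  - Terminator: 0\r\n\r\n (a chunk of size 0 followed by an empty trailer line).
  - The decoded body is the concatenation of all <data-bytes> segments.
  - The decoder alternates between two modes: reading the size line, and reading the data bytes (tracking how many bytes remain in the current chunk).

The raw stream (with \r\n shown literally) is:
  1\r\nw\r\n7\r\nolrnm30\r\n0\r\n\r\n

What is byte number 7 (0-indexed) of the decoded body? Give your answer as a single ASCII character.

Answer: 0

Derivation:
Chunk 1: stream[0..1]='1' size=0x1=1, data at stream[3..4]='w' -> body[0..1], body so far='w'
Chunk 2: stream[6..7]='7' size=0x7=7, data at stream[9..16]='olrnm30' -> body[1..8], body so far='wolrnm30'
Chunk 3: stream[18..19]='0' size=0 (terminator). Final body='wolrnm30' (8 bytes)
Body byte 7 = '0'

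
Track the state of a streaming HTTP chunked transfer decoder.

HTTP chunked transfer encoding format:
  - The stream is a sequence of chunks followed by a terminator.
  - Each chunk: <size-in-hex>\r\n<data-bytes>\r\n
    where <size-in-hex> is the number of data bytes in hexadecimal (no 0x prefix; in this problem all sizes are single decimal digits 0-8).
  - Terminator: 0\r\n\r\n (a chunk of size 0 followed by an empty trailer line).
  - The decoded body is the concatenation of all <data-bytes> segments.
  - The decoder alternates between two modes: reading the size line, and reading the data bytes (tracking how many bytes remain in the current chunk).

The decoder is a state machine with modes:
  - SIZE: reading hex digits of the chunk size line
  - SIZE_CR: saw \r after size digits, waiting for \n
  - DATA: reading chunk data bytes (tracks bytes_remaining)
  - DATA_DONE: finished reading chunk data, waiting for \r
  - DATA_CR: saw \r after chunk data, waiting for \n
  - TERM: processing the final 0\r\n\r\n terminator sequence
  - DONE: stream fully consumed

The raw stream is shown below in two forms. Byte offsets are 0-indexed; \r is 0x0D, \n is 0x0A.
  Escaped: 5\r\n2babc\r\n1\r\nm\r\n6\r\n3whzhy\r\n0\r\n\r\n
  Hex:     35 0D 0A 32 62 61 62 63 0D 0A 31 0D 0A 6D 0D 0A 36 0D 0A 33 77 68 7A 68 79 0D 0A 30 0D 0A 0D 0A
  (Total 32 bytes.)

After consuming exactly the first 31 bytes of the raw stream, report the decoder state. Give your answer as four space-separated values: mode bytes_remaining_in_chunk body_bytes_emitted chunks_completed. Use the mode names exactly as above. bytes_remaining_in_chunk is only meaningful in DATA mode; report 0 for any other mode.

Byte 0 = '5': mode=SIZE remaining=0 emitted=0 chunks_done=0
Byte 1 = 0x0D: mode=SIZE_CR remaining=0 emitted=0 chunks_done=0
Byte 2 = 0x0A: mode=DATA remaining=5 emitted=0 chunks_done=0
Byte 3 = '2': mode=DATA remaining=4 emitted=1 chunks_done=0
Byte 4 = 'b': mode=DATA remaining=3 emitted=2 chunks_done=0
Byte 5 = 'a': mode=DATA remaining=2 emitted=3 chunks_done=0
Byte 6 = 'b': mode=DATA remaining=1 emitted=4 chunks_done=0
Byte 7 = 'c': mode=DATA_DONE remaining=0 emitted=5 chunks_done=0
Byte 8 = 0x0D: mode=DATA_CR remaining=0 emitted=5 chunks_done=0
Byte 9 = 0x0A: mode=SIZE remaining=0 emitted=5 chunks_done=1
Byte 10 = '1': mode=SIZE remaining=0 emitted=5 chunks_done=1
Byte 11 = 0x0D: mode=SIZE_CR remaining=0 emitted=5 chunks_done=1
Byte 12 = 0x0A: mode=DATA remaining=1 emitted=5 chunks_done=1
Byte 13 = 'm': mode=DATA_DONE remaining=0 emitted=6 chunks_done=1
Byte 14 = 0x0D: mode=DATA_CR remaining=0 emitted=6 chunks_done=1
Byte 15 = 0x0A: mode=SIZE remaining=0 emitted=6 chunks_done=2
Byte 16 = '6': mode=SIZE remaining=0 emitted=6 chunks_done=2
Byte 17 = 0x0D: mode=SIZE_CR remaining=0 emitted=6 chunks_done=2
Byte 18 = 0x0A: mode=DATA remaining=6 emitted=6 chunks_done=2
Byte 19 = '3': mode=DATA remaining=5 emitted=7 chunks_done=2
Byte 20 = 'w': mode=DATA remaining=4 emitted=8 chunks_done=2
Byte 21 = 'h': mode=DATA remaining=3 emitted=9 chunks_done=2
Byte 22 = 'z': mode=DATA remaining=2 emitted=10 chunks_done=2
Byte 23 = 'h': mode=DATA remaining=1 emitted=11 chunks_done=2
Byte 24 = 'y': mode=DATA_DONE remaining=0 emitted=12 chunks_done=2
Byte 25 = 0x0D: mode=DATA_CR remaining=0 emitted=12 chunks_done=2
Byte 26 = 0x0A: mode=SIZE remaining=0 emitted=12 chunks_done=3
Byte 27 = '0': mode=SIZE remaining=0 emitted=12 chunks_done=3
Byte 28 = 0x0D: mode=SIZE_CR remaining=0 emitted=12 chunks_done=3
Byte 29 = 0x0A: mode=TERM remaining=0 emitted=12 chunks_done=3
Byte 30 = 0x0D: mode=TERM remaining=0 emitted=12 chunks_done=3

Answer: TERM 0 12 3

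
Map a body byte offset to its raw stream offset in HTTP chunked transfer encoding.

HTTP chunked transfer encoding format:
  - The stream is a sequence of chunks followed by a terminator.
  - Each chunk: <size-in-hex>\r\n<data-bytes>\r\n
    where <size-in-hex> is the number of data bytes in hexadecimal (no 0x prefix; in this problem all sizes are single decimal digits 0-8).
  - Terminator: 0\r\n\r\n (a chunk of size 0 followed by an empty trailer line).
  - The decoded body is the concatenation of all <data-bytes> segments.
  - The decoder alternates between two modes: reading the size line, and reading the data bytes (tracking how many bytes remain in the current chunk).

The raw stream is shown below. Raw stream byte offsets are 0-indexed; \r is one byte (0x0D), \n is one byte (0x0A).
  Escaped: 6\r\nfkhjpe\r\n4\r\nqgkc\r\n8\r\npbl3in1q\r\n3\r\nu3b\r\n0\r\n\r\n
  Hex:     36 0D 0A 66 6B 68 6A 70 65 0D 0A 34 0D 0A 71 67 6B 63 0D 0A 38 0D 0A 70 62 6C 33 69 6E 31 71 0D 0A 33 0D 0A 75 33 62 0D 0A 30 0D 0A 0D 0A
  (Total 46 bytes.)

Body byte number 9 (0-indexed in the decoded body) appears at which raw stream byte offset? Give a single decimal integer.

Chunk 1: stream[0..1]='6' size=0x6=6, data at stream[3..9]='fkhjpe' -> body[0..6], body so far='fkhjpe'
Chunk 2: stream[11..12]='4' size=0x4=4, data at stream[14..18]='qgkc' -> body[6..10], body so far='fkhjpeqgkc'
Chunk 3: stream[20..21]='8' size=0x8=8, data at stream[23..31]='pbl3in1q' -> body[10..18], body so far='fkhjpeqgkcpbl3in1q'
Chunk 4: stream[33..34]='3' size=0x3=3, data at stream[36..39]='u3b' -> body[18..21], body so far='fkhjpeqgkcpbl3in1qu3b'
Chunk 5: stream[41..42]='0' size=0 (terminator). Final body='fkhjpeqgkcpbl3in1qu3b' (21 bytes)
Body byte 9 at stream offset 17

Answer: 17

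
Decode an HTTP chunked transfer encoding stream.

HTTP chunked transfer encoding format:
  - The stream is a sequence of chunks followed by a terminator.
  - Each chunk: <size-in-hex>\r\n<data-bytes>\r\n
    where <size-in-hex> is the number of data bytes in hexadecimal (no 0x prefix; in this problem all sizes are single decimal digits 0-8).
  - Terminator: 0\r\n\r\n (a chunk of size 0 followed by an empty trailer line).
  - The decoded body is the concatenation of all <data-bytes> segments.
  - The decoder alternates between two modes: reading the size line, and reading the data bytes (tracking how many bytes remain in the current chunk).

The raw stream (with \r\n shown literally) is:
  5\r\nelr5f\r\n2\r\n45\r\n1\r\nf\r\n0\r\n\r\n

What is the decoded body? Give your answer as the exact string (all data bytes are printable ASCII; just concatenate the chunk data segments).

Answer: elr5f45f

Derivation:
Chunk 1: stream[0..1]='5' size=0x5=5, data at stream[3..8]='elr5f' -> body[0..5], body so far='elr5f'
Chunk 2: stream[10..11]='2' size=0x2=2, data at stream[13..15]='45' -> body[5..7], body so far='elr5f45'
Chunk 3: stream[17..18]='1' size=0x1=1, data at stream[20..21]='f' -> body[7..8], body so far='elr5f45f'
Chunk 4: stream[23..24]='0' size=0 (terminator). Final body='elr5f45f' (8 bytes)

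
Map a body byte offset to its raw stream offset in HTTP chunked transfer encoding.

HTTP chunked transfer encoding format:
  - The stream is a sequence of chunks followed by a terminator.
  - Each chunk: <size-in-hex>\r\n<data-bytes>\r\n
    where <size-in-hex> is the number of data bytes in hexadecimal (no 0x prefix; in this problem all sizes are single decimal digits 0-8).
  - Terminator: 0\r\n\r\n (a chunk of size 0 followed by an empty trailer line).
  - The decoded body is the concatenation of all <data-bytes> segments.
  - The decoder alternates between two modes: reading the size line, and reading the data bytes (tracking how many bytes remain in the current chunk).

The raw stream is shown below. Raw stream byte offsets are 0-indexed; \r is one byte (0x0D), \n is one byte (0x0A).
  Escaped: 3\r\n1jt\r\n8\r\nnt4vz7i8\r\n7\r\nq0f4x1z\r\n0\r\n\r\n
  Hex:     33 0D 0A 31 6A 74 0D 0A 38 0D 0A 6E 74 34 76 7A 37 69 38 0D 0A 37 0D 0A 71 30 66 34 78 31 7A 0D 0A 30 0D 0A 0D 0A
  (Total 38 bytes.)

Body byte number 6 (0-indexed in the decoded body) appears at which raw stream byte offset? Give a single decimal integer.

Chunk 1: stream[0..1]='3' size=0x3=3, data at stream[3..6]='1jt' -> body[0..3], body so far='1jt'
Chunk 2: stream[8..9]='8' size=0x8=8, data at stream[11..19]='nt4vz7i8' -> body[3..11], body so far='1jtnt4vz7i8'
Chunk 3: stream[21..22]='7' size=0x7=7, data at stream[24..31]='q0f4x1z' -> body[11..18], body so far='1jtnt4vz7i8q0f4x1z'
Chunk 4: stream[33..34]='0' size=0 (terminator). Final body='1jtnt4vz7i8q0f4x1z' (18 bytes)
Body byte 6 at stream offset 14

Answer: 14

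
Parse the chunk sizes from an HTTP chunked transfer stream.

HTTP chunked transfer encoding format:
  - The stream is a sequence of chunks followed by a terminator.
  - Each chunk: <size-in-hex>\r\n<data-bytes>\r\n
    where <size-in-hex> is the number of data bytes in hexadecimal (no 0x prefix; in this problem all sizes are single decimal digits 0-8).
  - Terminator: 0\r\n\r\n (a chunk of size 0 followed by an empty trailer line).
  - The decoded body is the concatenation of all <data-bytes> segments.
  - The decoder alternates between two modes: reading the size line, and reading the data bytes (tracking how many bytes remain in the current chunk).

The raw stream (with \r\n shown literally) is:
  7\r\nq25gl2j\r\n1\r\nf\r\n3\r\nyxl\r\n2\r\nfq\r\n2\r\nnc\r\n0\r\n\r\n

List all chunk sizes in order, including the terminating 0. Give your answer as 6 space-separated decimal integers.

Chunk 1: stream[0..1]='7' size=0x7=7, data at stream[3..10]='q25gl2j' -> body[0..7], body so far='q25gl2j'
Chunk 2: stream[12..13]='1' size=0x1=1, data at stream[15..16]='f' -> body[7..8], body so far='q25gl2jf'
Chunk 3: stream[18..19]='3' size=0x3=3, data at stream[21..24]='yxl' -> body[8..11], body so far='q25gl2jfyxl'
Chunk 4: stream[26..27]='2' size=0x2=2, data at stream[29..31]='fq' -> body[11..13], body so far='q25gl2jfyxlfq'
Chunk 5: stream[33..34]='2' size=0x2=2, data at stream[36..38]='nc' -> body[13..15], body so far='q25gl2jfyxlfqnc'
Chunk 6: stream[40..41]='0' size=0 (terminator). Final body='q25gl2jfyxlfqnc' (15 bytes)

Answer: 7 1 3 2 2 0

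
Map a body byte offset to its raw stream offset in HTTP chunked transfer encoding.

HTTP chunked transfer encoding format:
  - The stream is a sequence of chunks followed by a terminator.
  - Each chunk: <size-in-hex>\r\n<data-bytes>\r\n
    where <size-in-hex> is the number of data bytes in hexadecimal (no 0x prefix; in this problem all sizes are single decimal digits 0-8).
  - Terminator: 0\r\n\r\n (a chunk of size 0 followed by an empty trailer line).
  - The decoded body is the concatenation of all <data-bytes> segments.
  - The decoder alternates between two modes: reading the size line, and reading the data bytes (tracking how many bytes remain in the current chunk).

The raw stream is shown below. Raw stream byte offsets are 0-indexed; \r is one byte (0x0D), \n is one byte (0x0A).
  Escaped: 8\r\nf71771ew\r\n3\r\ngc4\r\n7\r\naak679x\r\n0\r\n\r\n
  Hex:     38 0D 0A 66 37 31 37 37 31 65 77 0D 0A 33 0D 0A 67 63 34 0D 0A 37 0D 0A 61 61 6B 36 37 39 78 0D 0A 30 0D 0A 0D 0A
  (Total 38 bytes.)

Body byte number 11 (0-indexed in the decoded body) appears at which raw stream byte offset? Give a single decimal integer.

Answer: 24

Derivation:
Chunk 1: stream[0..1]='8' size=0x8=8, data at stream[3..11]='f71771ew' -> body[0..8], body so far='f71771ew'
Chunk 2: stream[13..14]='3' size=0x3=3, data at stream[16..19]='gc4' -> body[8..11], body so far='f71771ewgc4'
Chunk 3: stream[21..22]='7' size=0x7=7, data at stream[24..31]='aak679x' -> body[11..18], body so far='f71771ewgc4aak679x'
Chunk 4: stream[33..34]='0' size=0 (terminator). Final body='f71771ewgc4aak679x' (18 bytes)
Body byte 11 at stream offset 24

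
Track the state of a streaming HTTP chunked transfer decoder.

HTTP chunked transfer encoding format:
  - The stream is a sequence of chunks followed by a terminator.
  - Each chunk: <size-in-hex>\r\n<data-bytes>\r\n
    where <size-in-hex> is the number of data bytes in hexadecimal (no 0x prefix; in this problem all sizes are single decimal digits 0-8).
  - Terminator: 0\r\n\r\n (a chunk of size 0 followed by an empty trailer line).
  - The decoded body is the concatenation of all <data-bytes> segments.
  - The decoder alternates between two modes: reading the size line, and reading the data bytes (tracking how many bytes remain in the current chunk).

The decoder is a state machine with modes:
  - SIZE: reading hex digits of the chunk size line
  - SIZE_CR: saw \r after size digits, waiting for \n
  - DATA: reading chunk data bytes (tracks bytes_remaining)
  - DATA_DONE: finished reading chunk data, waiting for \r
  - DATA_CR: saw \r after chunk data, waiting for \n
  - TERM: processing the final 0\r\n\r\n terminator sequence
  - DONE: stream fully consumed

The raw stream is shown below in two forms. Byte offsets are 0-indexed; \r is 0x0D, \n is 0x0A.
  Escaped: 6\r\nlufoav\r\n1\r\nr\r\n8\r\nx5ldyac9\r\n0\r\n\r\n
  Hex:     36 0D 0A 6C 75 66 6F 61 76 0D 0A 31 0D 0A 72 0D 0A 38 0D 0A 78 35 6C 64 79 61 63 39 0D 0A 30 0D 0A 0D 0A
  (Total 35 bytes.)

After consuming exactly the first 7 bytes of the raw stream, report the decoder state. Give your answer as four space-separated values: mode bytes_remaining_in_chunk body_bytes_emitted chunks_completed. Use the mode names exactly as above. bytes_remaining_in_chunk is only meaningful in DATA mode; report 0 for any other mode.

Answer: DATA 2 4 0

Derivation:
Byte 0 = '6': mode=SIZE remaining=0 emitted=0 chunks_done=0
Byte 1 = 0x0D: mode=SIZE_CR remaining=0 emitted=0 chunks_done=0
Byte 2 = 0x0A: mode=DATA remaining=6 emitted=0 chunks_done=0
Byte 3 = 'l': mode=DATA remaining=5 emitted=1 chunks_done=0
Byte 4 = 'u': mode=DATA remaining=4 emitted=2 chunks_done=0
Byte 5 = 'f': mode=DATA remaining=3 emitted=3 chunks_done=0
Byte 6 = 'o': mode=DATA remaining=2 emitted=4 chunks_done=0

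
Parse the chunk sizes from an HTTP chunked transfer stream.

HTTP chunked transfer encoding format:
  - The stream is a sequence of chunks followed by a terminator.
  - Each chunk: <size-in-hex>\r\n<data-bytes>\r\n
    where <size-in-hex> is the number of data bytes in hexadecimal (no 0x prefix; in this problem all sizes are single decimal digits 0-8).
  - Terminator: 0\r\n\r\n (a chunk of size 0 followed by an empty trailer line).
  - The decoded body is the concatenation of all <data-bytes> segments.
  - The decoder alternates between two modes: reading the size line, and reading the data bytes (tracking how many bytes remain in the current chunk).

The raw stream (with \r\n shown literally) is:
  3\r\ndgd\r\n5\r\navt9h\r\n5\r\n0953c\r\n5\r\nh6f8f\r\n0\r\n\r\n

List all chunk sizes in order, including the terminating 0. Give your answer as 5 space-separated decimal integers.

Chunk 1: stream[0..1]='3' size=0x3=3, data at stream[3..6]='dgd' -> body[0..3], body so far='dgd'
Chunk 2: stream[8..9]='5' size=0x5=5, data at stream[11..16]='avt9h' -> body[3..8], body so far='dgdavt9h'
Chunk 3: stream[18..19]='5' size=0x5=5, data at stream[21..26]='0953c' -> body[8..13], body so far='dgdavt9h0953c'
Chunk 4: stream[28..29]='5' size=0x5=5, data at stream[31..36]='h6f8f' -> body[13..18], body so far='dgdavt9h0953ch6f8f'
Chunk 5: stream[38..39]='0' size=0 (terminator). Final body='dgdavt9h0953ch6f8f' (18 bytes)

Answer: 3 5 5 5 0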